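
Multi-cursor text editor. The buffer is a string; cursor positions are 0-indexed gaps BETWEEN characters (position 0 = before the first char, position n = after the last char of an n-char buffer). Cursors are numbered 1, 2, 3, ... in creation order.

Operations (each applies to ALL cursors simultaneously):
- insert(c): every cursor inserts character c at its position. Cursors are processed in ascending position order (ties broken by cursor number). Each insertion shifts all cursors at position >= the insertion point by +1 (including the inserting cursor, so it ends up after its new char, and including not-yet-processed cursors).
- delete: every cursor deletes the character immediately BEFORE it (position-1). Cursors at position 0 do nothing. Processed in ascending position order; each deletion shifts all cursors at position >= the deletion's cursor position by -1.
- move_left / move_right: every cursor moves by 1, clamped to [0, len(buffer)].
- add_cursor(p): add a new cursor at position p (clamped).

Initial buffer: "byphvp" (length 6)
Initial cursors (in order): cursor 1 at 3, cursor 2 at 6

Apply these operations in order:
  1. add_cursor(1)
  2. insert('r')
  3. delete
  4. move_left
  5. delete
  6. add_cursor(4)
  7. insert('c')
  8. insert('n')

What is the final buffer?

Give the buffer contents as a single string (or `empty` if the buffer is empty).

Answer: cnbcnphcnpcn

Derivation:
After op 1 (add_cursor(1)): buffer="byphvp" (len 6), cursors c3@1 c1@3 c2@6, authorship ......
After op 2 (insert('r')): buffer="bryprhvpr" (len 9), cursors c3@2 c1@5 c2@9, authorship .3..1...2
After op 3 (delete): buffer="byphvp" (len 6), cursors c3@1 c1@3 c2@6, authorship ......
After op 4 (move_left): buffer="byphvp" (len 6), cursors c3@0 c1@2 c2@5, authorship ......
After op 5 (delete): buffer="bphp" (len 4), cursors c3@0 c1@1 c2@3, authorship ....
After op 6 (add_cursor(4)): buffer="bphp" (len 4), cursors c3@0 c1@1 c2@3 c4@4, authorship ....
After op 7 (insert('c')): buffer="cbcphcpc" (len 8), cursors c3@1 c1@3 c2@6 c4@8, authorship 3.1..2.4
After op 8 (insert('n')): buffer="cnbcnphcnpcn" (len 12), cursors c3@2 c1@5 c2@9 c4@12, authorship 33.11..22.44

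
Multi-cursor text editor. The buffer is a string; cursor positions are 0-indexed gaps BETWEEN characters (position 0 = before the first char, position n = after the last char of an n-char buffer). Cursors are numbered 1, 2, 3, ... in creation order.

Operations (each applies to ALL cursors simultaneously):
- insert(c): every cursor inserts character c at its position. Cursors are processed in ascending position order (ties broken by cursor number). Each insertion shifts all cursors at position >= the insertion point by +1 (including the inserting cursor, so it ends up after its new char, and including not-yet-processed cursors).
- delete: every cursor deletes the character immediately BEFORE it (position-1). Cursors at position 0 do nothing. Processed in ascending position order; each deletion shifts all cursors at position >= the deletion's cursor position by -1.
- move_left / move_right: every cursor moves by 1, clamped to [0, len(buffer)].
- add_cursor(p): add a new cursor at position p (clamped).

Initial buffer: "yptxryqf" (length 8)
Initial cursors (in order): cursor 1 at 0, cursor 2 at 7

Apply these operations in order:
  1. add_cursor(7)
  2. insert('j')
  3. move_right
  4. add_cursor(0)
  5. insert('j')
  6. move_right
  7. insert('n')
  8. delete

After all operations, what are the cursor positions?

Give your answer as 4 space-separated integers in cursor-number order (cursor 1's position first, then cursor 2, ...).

After op 1 (add_cursor(7)): buffer="yptxryqf" (len 8), cursors c1@0 c2@7 c3@7, authorship ........
After op 2 (insert('j')): buffer="jyptxryqjjf" (len 11), cursors c1@1 c2@10 c3@10, authorship 1.......23.
After op 3 (move_right): buffer="jyptxryqjjf" (len 11), cursors c1@2 c2@11 c3@11, authorship 1.......23.
After op 4 (add_cursor(0)): buffer="jyptxryqjjf" (len 11), cursors c4@0 c1@2 c2@11 c3@11, authorship 1.......23.
After op 5 (insert('j')): buffer="jjyjptxryqjjfjj" (len 15), cursors c4@1 c1@4 c2@15 c3@15, authorship 41.1......23.23
After op 6 (move_right): buffer="jjyjptxryqjjfjj" (len 15), cursors c4@2 c1@5 c2@15 c3@15, authorship 41.1......23.23
After op 7 (insert('n')): buffer="jjnyjpntxryqjjfjjnn" (len 19), cursors c4@3 c1@7 c2@19 c3@19, authorship 414.1.1.....23.2323
After op 8 (delete): buffer="jjyjptxryqjjfjj" (len 15), cursors c4@2 c1@5 c2@15 c3@15, authorship 41.1......23.23

Answer: 5 15 15 2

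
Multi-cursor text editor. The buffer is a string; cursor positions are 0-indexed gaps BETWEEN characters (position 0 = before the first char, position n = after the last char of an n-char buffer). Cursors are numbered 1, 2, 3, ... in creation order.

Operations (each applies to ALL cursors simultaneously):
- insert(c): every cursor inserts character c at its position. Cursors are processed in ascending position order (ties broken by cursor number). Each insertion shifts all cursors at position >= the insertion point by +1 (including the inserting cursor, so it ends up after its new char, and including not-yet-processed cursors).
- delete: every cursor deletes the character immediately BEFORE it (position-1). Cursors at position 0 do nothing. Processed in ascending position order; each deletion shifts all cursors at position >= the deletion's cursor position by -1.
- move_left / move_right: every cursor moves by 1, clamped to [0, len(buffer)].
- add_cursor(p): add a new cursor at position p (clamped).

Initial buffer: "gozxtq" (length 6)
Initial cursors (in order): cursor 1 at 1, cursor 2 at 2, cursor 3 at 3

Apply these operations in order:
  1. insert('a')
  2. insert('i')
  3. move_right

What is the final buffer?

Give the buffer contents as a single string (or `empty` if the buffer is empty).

Answer: gaioaizaixtq

Derivation:
After op 1 (insert('a')): buffer="gaoazaxtq" (len 9), cursors c1@2 c2@4 c3@6, authorship .1.2.3...
After op 2 (insert('i')): buffer="gaioaizaixtq" (len 12), cursors c1@3 c2@6 c3@9, authorship .11.22.33...
After op 3 (move_right): buffer="gaioaizaixtq" (len 12), cursors c1@4 c2@7 c3@10, authorship .11.22.33...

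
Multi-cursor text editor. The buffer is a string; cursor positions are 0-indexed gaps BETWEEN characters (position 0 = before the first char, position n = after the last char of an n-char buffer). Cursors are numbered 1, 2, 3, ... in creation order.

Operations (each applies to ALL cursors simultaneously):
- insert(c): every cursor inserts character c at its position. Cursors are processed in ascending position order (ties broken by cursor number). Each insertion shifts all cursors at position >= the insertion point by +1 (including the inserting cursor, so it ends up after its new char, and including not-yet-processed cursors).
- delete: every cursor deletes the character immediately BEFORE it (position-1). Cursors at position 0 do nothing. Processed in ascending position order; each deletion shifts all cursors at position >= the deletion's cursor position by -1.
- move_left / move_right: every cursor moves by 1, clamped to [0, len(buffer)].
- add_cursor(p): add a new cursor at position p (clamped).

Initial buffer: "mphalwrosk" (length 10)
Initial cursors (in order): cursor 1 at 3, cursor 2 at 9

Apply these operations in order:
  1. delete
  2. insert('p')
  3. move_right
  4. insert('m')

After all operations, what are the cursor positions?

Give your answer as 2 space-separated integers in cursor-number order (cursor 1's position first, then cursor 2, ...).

After op 1 (delete): buffer="mpalwrok" (len 8), cursors c1@2 c2@7, authorship ........
After op 2 (insert('p')): buffer="mppalwropk" (len 10), cursors c1@3 c2@9, authorship ..1.....2.
After op 3 (move_right): buffer="mppalwropk" (len 10), cursors c1@4 c2@10, authorship ..1.....2.
After op 4 (insert('m')): buffer="mppamlwropkm" (len 12), cursors c1@5 c2@12, authorship ..1.1....2.2

Answer: 5 12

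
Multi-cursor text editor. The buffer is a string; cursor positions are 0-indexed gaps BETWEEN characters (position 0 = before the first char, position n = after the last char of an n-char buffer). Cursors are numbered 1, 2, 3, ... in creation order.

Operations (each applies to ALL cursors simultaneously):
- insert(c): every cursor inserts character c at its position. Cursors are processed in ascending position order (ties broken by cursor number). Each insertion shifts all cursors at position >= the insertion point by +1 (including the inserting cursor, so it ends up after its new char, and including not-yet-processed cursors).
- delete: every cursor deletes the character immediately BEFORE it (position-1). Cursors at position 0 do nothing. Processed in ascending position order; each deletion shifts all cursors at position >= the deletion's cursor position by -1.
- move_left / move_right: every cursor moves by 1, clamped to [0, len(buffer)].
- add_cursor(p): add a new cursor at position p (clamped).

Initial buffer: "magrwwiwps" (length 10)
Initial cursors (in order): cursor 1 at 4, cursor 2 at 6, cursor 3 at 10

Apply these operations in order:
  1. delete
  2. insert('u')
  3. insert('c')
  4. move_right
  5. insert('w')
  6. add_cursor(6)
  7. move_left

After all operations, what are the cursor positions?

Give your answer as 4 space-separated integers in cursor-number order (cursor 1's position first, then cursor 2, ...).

Answer: 6 10 15 5

Derivation:
After op 1 (delete): buffer="magwiwp" (len 7), cursors c1@3 c2@4 c3@7, authorship .......
After op 2 (insert('u')): buffer="maguwuiwpu" (len 10), cursors c1@4 c2@6 c3@10, authorship ...1.2...3
After op 3 (insert('c')): buffer="magucwuciwpuc" (len 13), cursors c1@5 c2@8 c3@13, authorship ...11.22...33
After op 4 (move_right): buffer="magucwuciwpuc" (len 13), cursors c1@6 c2@9 c3@13, authorship ...11.22...33
After op 5 (insert('w')): buffer="magucwwuciwwpucw" (len 16), cursors c1@7 c2@11 c3@16, authorship ...11.122.2..333
After op 6 (add_cursor(6)): buffer="magucwwuciwwpucw" (len 16), cursors c4@6 c1@7 c2@11 c3@16, authorship ...11.122.2..333
After op 7 (move_left): buffer="magucwwuciwwpucw" (len 16), cursors c4@5 c1@6 c2@10 c3@15, authorship ...11.122.2..333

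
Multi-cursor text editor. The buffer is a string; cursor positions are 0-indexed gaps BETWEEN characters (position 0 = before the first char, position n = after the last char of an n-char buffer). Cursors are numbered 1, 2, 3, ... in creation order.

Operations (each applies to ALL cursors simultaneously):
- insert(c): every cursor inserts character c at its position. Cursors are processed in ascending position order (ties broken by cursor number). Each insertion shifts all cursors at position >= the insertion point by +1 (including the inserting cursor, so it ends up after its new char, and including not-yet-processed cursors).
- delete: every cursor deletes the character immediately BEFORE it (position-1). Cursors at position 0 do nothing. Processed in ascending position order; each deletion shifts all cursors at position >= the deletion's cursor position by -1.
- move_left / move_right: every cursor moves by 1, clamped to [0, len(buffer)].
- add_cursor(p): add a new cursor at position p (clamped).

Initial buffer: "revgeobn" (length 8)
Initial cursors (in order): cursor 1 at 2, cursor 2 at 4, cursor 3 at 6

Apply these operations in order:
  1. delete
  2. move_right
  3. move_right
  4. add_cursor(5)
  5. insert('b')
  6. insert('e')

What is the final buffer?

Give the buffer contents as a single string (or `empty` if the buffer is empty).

Answer: rvebebbenbbee

Derivation:
After op 1 (delete): buffer="rvebn" (len 5), cursors c1@1 c2@2 c3@3, authorship .....
After op 2 (move_right): buffer="rvebn" (len 5), cursors c1@2 c2@3 c3@4, authorship .....
After op 3 (move_right): buffer="rvebn" (len 5), cursors c1@3 c2@4 c3@5, authorship .....
After op 4 (add_cursor(5)): buffer="rvebn" (len 5), cursors c1@3 c2@4 c3@5 c4@5, authorship .....
After op 5 (insert('b')): buffer="rvebbbnbb" (len 9), cursors c1@4 c2@6 c3@9 c4@9, authorship ...1.2.34
After op 6 (insert('e')): buffer="rvebebbenbbee" (len 13), cursors c1@5 c2@8 c3@13 c4@13, authorship ...11.22.3434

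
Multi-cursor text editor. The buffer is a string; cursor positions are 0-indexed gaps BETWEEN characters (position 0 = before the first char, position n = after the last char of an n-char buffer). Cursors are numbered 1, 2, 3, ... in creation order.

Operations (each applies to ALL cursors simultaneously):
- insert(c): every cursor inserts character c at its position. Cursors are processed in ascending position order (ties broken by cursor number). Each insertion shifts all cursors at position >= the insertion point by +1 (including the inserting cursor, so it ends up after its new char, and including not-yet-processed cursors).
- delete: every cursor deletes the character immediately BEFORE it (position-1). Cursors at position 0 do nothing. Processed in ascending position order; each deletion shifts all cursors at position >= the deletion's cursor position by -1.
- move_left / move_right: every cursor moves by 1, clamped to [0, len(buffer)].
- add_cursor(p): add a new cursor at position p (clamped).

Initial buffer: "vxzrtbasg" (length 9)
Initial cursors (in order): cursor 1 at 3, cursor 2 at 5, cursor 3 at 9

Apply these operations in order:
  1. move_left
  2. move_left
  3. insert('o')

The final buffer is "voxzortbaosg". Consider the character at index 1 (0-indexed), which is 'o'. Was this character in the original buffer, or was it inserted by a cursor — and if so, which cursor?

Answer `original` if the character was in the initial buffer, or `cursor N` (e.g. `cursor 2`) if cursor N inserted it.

After op 1 (move_left): buffer="vxzrtbasg" (len 9), cursors c1@2 c2@4 c3@8, authorship .........
After op 2 (move_left): buffer="vxzrtbasg" (len 9), cursors c1@1 c2@3 c3@7, authorship .........
After op 3 (insert('o')): buffer="voxzortbaosg" (len 12), cursors c1@2 c2@5 c3@10, authorship .1..2....3..
Authorship (.=original, N=cursor N): . 1 . . 2 . . . . 3 . .
Index 1: author = 1

Answer: cursor 1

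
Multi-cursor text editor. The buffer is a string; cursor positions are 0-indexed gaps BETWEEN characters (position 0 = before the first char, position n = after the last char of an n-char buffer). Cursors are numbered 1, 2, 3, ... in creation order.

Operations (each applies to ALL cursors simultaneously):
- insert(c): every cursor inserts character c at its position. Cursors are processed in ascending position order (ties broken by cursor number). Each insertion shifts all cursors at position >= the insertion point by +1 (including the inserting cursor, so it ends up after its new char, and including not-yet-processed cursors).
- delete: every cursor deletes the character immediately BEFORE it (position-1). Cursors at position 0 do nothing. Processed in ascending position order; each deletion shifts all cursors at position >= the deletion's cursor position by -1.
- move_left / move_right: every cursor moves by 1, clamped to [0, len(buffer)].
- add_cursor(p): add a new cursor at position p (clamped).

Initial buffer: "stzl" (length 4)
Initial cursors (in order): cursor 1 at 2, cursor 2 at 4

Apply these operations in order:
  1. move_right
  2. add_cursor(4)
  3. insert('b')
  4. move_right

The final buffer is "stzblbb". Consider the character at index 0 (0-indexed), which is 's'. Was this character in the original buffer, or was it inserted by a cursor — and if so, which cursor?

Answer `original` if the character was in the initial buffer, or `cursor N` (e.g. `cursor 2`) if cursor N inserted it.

After op 1 (move_right): buffer="stzl" (len 4), cursors c1@3 c2@4, authorship ....
After op 2 (add_cursor(4)): buffer="stzl" (len 4), cursors c1@3 c2@4 c3@4, authorship ....
After op 3 (insert('b')): buffer="stzblbb" (len 7), cursors c1@4 c2@7 c3@7, authorship ...1.23
After op 4 (move_right): buffer="stzblbb" (len 7), cursors c1@5 c2@7 c3@7, authorship ...1.23
Authorship (.=original, N=cursor N): . . . 1 . 2 3
Index 0: author = original

Answer: original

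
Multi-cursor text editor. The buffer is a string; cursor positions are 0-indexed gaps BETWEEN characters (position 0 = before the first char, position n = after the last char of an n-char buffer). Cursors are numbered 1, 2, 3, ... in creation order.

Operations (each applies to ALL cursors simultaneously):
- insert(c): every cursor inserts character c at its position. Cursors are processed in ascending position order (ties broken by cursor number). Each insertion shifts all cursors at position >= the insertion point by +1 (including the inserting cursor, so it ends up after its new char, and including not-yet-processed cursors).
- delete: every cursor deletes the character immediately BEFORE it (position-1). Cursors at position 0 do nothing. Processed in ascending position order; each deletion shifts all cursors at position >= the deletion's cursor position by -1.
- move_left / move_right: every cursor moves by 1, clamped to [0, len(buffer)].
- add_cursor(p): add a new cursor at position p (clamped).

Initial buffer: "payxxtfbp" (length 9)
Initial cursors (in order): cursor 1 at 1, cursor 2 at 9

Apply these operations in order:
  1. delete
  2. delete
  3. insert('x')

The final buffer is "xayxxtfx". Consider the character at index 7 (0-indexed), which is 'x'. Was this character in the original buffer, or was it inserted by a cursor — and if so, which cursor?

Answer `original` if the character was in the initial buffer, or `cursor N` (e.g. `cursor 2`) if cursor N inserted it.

Answer: cursor 2

Derivation:
After op 1 (delete): buffer="ayxxtfb" (len 7), cursors c1@0 c2@7, authorship .......
After op 2 (delete): buffer="ayxxtf" (len 6), cursors c1@0 c2@6, authorship ......
After op 3 (insert('x')): buffer="xayxxtfx" (len 8), cursors c1@1 c2@8, authorship 1......2
Authorship (.=original, N=cursor N): 1 . . . . . . 2
Index 7: author = 2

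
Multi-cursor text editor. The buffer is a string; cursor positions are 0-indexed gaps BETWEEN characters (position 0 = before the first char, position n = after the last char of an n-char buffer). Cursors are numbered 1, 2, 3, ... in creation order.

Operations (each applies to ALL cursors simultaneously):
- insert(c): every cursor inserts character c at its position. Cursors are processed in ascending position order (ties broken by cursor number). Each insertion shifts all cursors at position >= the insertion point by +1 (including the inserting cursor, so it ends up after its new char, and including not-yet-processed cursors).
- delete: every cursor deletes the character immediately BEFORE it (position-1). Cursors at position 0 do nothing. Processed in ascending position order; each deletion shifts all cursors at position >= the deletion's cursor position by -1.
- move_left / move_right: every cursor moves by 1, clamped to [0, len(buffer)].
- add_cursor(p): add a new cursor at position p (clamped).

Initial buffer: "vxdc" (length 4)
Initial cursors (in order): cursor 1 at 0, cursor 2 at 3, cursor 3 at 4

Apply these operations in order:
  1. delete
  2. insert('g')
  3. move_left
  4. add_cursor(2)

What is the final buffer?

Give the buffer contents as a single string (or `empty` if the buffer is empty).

After op 1 (delete): buffer="vx" (len 2), cursors c1@0 c2@2 c3@2, authorship ..
After op 2 (insert('g')): buffer="gvxgg" (len 5), cursors c1@1 c2@5 c3@5, authorship 1..23
After op 3 (move_left): buffer="gvxgg" (len 5), cursors c1@0 c2@4 c3@4, authorship 1..23
After op 4 (add_cursor(2)): buffer="gvxgg" (len 5), cursors c1@0 c4@2 c2@4 c3@4, authorship 1..23

Answer: gvxgg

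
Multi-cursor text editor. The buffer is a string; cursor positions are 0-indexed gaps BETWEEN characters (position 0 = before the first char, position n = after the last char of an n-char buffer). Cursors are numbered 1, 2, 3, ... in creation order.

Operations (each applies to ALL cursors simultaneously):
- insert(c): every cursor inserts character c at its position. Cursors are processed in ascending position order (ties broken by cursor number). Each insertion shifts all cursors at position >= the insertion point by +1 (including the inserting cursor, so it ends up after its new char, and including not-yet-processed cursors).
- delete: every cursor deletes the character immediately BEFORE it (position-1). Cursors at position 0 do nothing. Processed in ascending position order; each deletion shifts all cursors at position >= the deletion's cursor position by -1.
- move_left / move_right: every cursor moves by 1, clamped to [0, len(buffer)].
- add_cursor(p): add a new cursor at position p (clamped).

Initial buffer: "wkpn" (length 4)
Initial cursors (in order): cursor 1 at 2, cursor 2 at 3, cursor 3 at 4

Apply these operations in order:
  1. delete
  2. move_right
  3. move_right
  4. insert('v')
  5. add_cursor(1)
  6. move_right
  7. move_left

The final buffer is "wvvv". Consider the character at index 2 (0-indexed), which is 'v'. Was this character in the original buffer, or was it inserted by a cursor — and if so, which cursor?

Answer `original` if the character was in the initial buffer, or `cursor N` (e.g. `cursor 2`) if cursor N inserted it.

Answer: cursor 2

Derivation:
After op 1 (delete): buffer="w" (len 1), cursors c1@1 c2@1 c3@1, authorship .
After op 2 (move_right): buffer="w" (len 1), cursors c1@1 c2@1 c3@1, authorship .
After op 3 (move_right): buffer="w" (len 1), cursors c1@1 c2@1 c3@1, authorship .
After op 4 (insert('v')): buffer="wvvv" (len 4), cursors c1@4 c2@4 c3@4, authorship .123
After op 5 (add_cursor(1)): buffer="wvvv" (len 4), cursors c4@1 c1@4 c2@4 c3@4, authorship .123
After op 6 (move_right): buffer="wvvv" (len 4), cursors c4@2 c1@4 c2@4 c3@4, authorship .123
After op 7 (move_left): buffer="wvvv" (len 4), cursors c4@1 c1@3 c2@3 c3@3, authorship .123
Authorship (.=original, N=cursor N): . 1 2 3
Index 2: author = 2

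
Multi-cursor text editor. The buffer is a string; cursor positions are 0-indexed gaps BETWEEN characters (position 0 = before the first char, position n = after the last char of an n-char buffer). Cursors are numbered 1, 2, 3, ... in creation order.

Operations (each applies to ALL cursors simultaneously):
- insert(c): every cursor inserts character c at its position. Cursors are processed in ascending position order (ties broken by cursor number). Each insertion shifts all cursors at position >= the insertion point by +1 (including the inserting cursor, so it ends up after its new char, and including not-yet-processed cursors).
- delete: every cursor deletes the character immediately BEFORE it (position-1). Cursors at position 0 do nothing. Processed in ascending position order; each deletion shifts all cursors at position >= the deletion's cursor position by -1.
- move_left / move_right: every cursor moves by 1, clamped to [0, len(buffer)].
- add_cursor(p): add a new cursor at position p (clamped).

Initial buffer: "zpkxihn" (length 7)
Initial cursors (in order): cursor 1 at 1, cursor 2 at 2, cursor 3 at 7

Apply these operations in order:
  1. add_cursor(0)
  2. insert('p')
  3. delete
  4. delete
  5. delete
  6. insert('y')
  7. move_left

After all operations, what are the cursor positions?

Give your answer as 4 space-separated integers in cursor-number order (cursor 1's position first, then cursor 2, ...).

After op 1 (add_cursor(0)): buffer="zpkxihn" (len 7), cursors c4@0 c1@1 c2@2 c3@7, authorship .......
After op 2 (insert('p')): buffer="pzpppkxihnp" (len 11), cursors c4@1 c1@3 c2@5 c3@11, authorship 4.1.2.....3
After op 3 (delete): buffer="zpkxihn" (len 7), cursors c4@0 c1@1 c2@2 c3@7, authorship .......
After op 4 (delete): buffer="kxih" (len 4), cursors c1@0 c2@0 c4@0 c3@4, authorship ....
After op 5 (delete): buffer="kxi" (len 3), cursors c1@0 c2@0 c4@0 c3@3, authorship ...
After op 6 (insert('y')): buffer="yyykxiy" (len 7), cursors c1@3 c2@3 c4@3 c3@7, authorship 124...3
After op 7 (move_left): buffer="yyykxiy" (len 7), cursors c1@2 c2@2 c4@2 c3@6, authorship 124...3

Answer: 2 2 6 2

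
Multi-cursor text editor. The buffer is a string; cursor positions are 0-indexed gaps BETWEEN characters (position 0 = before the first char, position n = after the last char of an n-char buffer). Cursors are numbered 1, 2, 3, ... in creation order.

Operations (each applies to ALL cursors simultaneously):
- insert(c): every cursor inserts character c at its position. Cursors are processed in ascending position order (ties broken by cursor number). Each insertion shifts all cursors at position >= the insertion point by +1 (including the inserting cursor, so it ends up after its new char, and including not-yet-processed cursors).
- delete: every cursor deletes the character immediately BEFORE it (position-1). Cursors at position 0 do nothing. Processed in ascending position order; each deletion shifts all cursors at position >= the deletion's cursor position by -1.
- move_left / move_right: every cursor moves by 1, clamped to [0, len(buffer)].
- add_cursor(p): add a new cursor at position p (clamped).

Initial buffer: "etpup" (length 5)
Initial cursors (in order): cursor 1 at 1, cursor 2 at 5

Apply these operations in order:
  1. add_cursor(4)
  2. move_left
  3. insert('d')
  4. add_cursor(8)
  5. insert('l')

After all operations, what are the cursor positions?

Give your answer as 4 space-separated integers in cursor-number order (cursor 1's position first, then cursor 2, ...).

Answer: 2 10 7 12

Derivation:
After op 1 (add_cursor(4)): buffer="etpup" (len 5), cursors c1@1 c3@4 c2@5, authorship .....
After op 2 (move_left): buffer="etpup" (len 5), cursors c1@0 c3@3 c2@4, authorship .....
After op 3 (insert('d')): buffer="detpdudp" (len 8), cursors c1@1 c3@5 c2@7, authorship 1...3.2.
After op 4 (add_cursor(8)): buffer="detpdudp" (len 8), cursors c1@1 c3@5 c2@7 c4@8, authorship 1...3.2.
After op 5 (insert('l')): buffer="dletpdludlpl" (len 12), cursors c1@2 c3@7 c2@10 c4@12, authorship 11...33.22.4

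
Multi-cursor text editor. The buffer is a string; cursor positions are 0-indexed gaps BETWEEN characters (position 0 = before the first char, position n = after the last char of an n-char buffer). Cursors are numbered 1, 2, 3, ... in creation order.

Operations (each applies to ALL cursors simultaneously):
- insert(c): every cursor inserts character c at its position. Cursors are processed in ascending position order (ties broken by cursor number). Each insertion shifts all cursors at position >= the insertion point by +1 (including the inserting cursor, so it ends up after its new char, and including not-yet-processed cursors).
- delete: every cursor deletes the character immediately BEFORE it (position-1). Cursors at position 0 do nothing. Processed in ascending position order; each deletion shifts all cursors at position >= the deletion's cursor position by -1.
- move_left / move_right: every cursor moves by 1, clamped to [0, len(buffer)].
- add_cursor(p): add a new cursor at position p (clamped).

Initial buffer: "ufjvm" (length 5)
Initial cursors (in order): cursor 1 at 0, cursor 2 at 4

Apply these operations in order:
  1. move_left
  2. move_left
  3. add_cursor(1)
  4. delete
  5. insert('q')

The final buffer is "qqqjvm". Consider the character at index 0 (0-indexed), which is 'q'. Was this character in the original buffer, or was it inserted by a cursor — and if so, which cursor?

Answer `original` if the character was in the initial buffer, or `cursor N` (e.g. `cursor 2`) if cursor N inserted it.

After op 1 (move_left): buffer="ufjvm" (len 5), cursors c1@0 c2@3, authorship .....
After op 2 (move_left): buffer="ufjvm" (len 5), cursors c1@0 c2@2, authorship .....
After op 3 (add_cursor(1)): buffer="ufjvm" (len 5), cursors c1@0 c3@1 c2@2, authorship .....
After op 4 (delete): buffer="jvm" (len 3), cursors c1@0 c2@0 c3@0, authorship ...
After op 5 (insert('q')): buffer="qqqjvm" (len 6), cursors c1@3 c2@3 c3@3, authorship 123...
Authorship (.=original, N=cursor N): 1 2 3 . . .
Index 0: author = 1

Answer: cursor 1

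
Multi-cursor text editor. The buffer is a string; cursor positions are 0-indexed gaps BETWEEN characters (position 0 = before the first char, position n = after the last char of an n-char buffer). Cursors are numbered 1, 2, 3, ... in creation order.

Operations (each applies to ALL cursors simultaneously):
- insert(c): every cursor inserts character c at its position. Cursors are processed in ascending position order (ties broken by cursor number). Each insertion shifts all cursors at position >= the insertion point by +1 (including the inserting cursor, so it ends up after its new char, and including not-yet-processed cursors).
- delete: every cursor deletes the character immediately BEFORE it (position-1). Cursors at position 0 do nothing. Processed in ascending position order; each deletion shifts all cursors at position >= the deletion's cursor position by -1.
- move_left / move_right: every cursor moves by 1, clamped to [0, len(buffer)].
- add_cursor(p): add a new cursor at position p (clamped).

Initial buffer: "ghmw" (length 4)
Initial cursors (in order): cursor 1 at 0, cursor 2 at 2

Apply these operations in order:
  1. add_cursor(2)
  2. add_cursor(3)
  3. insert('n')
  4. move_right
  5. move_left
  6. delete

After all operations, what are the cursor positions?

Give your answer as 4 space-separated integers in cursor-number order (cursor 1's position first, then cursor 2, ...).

Answer: 0 2 2 3

Derivation:
After op 1 (add_cursor(2)): buffer="ghmw" (len 4), cursors c1@0 c2@2 c3@2, authorship ....
After op 2 (add_cursor(3)): buffer="ghmw" (len 4), cursors c1@0 c2@2 c3@2 c4@3, authorship ....
After op 3 (insert('n')): buffer="nghnnmnw" (len 8), cursors c1@1 c2@5 c3@5 c4@7, authorship 1..23.4.
After op 4 (move_right): buffer="nghnnmnw" (len 8), cursors c1@2 c2@6 c3@6 c4@8, authorship 1..23.4.
After op 5 (move_left): buffer="nghnnmnw" (len 8), cursors c1@1 c2@5 c3@5 c4@7, authorship 1..23.4.
After op 6 (delete): buffer="ghmw" (len 4), cursors c1@0 c2@2 c3@2 c4@3, authorship ....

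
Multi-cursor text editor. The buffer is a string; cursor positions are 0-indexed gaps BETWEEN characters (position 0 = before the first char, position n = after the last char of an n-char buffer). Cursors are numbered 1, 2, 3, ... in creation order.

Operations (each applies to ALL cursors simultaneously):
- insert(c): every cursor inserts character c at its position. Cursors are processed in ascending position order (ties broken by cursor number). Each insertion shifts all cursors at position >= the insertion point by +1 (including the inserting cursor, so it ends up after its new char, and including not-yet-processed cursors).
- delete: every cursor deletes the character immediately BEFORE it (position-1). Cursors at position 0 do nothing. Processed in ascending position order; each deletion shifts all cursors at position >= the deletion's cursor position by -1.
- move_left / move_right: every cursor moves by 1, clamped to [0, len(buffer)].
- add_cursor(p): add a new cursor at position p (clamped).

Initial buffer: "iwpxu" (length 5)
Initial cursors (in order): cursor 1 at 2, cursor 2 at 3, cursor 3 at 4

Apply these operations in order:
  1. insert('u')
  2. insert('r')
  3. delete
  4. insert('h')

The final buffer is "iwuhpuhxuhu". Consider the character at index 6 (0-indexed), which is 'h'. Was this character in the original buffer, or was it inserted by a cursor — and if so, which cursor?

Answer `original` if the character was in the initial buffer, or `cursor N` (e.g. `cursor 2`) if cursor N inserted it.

After op 1 (insert('u')): buffer="iwupuxuu" (len 8), cursors c1@3 c2@5 c3@7, authorship ..1.2.3.
After op 2 (insert('r')): buffer="iwurpurxuru" (len 11), cursors c1@4 c2@7 c3@10, authorship ..11.22.33.
After op 3 (delete): buffer="iwupuxuu" (len 8), cursors c1@3 c2@5 c3@7, authorship ..1.2.3.
After op 4 (insert('h')): buffer="iwuhpuhxuhu" (len 11), cursors c1@4 c2@7 c3@10, authorship ..11.22.33.
Authorship (.=original, N=cursor N): . . 1 1 . 2 2 . 3 3 .
Index 6: author = 2

Answer: cursor 2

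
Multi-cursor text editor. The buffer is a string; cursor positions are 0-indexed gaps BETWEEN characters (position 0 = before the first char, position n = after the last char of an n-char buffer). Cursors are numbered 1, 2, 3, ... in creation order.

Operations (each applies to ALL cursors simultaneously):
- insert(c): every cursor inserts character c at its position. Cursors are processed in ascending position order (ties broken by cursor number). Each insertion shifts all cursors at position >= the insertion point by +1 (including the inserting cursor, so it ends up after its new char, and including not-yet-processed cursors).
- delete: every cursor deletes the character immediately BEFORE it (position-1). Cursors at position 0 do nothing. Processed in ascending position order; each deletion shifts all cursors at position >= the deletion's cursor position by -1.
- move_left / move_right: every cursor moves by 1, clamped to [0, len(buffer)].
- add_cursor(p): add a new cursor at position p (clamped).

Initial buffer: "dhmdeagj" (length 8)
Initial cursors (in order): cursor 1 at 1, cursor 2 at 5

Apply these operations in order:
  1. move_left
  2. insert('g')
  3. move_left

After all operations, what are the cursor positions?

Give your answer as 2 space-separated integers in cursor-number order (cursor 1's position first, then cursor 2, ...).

After op 1 (move_left): buffer="dhmdeagj" (len 8), cursors c1@0 c2@4, authorship ........
After op 2 (insert('g')): buffer="gdhmdgeagj" (len 10), cursors c1@1 c2@6, authorship 1....2....
After op 3 (move_left): buffer="gdhmdgeagj" (len 10), cursors c1@0 c2@5, authorship 1....2....

Answer: 0 5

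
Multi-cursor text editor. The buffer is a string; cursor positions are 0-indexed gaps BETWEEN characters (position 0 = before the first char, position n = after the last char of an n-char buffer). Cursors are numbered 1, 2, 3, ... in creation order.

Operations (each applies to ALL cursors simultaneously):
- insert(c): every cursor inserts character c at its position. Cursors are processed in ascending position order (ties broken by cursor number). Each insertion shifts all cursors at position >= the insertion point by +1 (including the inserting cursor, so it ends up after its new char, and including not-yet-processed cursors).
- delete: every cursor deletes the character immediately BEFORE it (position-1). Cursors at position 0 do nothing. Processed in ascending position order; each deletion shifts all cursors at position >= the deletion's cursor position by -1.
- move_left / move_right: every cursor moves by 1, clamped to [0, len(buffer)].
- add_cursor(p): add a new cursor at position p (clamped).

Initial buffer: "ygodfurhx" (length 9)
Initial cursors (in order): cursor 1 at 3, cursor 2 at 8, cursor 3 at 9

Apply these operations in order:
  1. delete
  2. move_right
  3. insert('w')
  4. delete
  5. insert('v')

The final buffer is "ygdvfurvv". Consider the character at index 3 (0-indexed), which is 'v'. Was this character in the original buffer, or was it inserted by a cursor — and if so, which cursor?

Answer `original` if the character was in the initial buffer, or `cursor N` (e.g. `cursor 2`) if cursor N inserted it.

After op 1 (delete): buffer="ygdfur" (len 6), cursors c1@2 c2@6 c3@6, authorship ......
After op 2 (move_right): buffer="ygdfur" (len 6), cursors c1@3 c2@6 c3@6, authorship ......
After op 3 (insert('w')): buffer="ygdwfurww" (len 9), cursors c1@4 c2@9 c3@9, authorship ...1...23
After op 4 (delete): buffer="ygdfur" (len 6), cursors c1@3 c2@6 c3@6, authorship ......
After op 5 (insert('v')): buffer="ygdvfurvv" (len 9), cursors c1@4 c2@9 c3@9, authorship ...1...23
Authorship (.=original, N=cursor N): . . . 1 . . . 2 3
Index 3: author = 1

Answer: cursor 1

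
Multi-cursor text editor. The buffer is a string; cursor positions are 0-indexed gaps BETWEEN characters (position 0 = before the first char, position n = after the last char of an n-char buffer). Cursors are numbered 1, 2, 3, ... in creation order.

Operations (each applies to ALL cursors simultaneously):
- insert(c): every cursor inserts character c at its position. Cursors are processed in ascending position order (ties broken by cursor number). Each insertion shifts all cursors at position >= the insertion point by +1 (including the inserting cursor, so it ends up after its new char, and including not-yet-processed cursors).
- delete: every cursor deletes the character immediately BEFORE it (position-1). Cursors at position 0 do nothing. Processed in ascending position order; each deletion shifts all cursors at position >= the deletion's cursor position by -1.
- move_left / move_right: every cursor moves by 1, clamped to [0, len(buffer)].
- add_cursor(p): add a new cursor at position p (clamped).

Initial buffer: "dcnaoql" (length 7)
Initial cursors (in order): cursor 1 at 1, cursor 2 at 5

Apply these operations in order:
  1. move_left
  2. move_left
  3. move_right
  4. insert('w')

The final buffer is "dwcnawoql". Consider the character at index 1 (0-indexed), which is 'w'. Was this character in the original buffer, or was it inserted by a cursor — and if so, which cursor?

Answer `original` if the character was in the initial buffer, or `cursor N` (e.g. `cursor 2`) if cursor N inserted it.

After op 1 (move_left): buffer="dcnaoql" (len 7), cursors c1@0 c2@4, authorship .......
After op 2 (move_left): buffer="dcnaoql" (len 7), cursors c1@0 c2@3, authorship .......
After op 3 (move_right): buffer="dcnaoql" (len 7), cursors c1@1 c2@4, authorship .......
After op 4 (insert('w')): buffer="dwcnawoql" (len 9), cursors c1@2 c2@6, authorship .1...2...
Authorship (.=original, N=cursor N): . 1 . . . 2 . . .
Index 1: author = 1

Answer: cursor 1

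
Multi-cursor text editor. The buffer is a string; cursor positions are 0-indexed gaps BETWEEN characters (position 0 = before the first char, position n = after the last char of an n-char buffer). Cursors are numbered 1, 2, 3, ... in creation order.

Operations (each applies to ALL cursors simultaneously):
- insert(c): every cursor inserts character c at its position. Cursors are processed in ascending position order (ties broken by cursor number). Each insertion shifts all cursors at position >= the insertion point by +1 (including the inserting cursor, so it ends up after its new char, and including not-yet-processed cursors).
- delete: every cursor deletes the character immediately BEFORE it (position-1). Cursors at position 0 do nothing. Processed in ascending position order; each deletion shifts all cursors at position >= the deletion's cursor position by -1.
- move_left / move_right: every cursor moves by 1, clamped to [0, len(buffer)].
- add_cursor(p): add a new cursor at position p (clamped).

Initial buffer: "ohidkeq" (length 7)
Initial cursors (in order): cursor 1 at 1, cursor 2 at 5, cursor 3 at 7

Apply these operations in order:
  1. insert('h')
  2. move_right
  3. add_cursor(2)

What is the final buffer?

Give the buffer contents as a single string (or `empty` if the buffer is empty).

After op 1 (insert('h')): buffer="ohhidkheqh" (len 10), cursors c1@2 c2@7 c3@10, authorship .1....2..3
After op 2 (move_right): buffer="ohhidkheqh" (len 10), cursors c1@3 c2@8 c3@10, authorship .1....2..3
After op 3 (add_cursor(2)): buffer="ohhidkheqh" (len 10), cursors c4@2 c1@3 c2@8 c3@10, authorship .1....2..3

Answer: ohhidkheqh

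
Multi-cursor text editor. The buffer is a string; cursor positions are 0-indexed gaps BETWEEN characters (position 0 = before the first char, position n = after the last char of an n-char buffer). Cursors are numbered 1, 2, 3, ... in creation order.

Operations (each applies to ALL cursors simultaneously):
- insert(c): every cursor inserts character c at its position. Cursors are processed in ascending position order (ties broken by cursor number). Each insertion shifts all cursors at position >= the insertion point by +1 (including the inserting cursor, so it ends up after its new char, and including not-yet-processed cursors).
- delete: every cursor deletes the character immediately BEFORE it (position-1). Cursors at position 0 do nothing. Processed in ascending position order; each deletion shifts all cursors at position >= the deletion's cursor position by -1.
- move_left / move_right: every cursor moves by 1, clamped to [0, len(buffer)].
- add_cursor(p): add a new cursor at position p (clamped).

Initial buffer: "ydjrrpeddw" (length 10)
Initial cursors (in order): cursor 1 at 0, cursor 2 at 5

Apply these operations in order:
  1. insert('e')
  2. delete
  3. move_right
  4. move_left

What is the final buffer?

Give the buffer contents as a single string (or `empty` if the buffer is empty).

Answer: ydjrrpeddw

Derivation:
After op 1 (insert('e')): buffer="eydjrrepeddw" (len 12), cursors c1@1 c2@7, authorship 1.....2.....
After op 2 (delete): buffer="ydjrrpeddw" (len 10), cursors c1@0 c2@5, authorship ..........
After op 3 (move_right): buffer="ydjrrpeddw" (len 10), cursors c1@1 c2@6, authorship ..........
After op 4 (move_left): buffer="ydjrrpeddw" (len 10), cursors c1@0 c2@5, authorship ..........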